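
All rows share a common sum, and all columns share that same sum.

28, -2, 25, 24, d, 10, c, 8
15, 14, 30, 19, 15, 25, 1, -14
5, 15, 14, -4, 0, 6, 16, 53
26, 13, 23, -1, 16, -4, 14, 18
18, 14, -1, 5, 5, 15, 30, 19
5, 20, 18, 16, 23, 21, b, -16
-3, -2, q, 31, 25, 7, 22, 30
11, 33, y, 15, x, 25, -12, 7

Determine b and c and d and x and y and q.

Rows 2 and 3 both sum to 105, so that's the common total.
Row 7: -3 − 2 + 31 + 25 + 7 + 22 + 30 = 110, so its missing entry is 105 − 110 = -5.
Row 6: 5 + 20 + 18 + 16 + 23 + 21 − 16 = 87, so its missing entry is 105 − 87 = 18.
Column 7: 1 + 16 + 14 + 30 + 18 + 22 − 12 = 89, so its missing entry is 105 − 89 = 16.
Row 1: 28 − 2 + 25 + 24 + 10 + 16 + 8 = 109, so its missing entry is 105 − 109 = -4.
Column 5: -4 + 15 + 0 + 16 + 5 + 23 + 25 = 80, so its missing entry is 105 − 80 = 25.
Row 8: 11 + 33 + 15 + 25 + 25 − 12 + 7 = 104, so its missing entry is 105 − 104 = 1.

b = 18, c = 16, d = -4, x = 25, y = 1, q = -5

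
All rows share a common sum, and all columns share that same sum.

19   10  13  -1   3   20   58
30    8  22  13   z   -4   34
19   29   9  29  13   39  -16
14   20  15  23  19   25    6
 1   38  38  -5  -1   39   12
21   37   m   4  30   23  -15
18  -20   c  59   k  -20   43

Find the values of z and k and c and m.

z = 19, k = 39, c = 3, m = 22

Rows 1 and 3 both sum to 122, so that's the common total.
Row 2: 30 + 8 + 22 + 13 − 4 + 34 = 103, so its missing entry is 122 − 103 = 19.
Column 5: 3 + 19 + 13 + 19 − 1 + 30 = 83, so its missing entry is 122 − 83 = 39.
Row 7: 18 − 20 + 59 + 39 − 20 + 43 = 119, so its missing entry is 122 − 119 = 3.
Row 6: 21 + 37 + 4 + 30 + 23 − 15 = 100, so its missing entry is 122 − 100 = 22.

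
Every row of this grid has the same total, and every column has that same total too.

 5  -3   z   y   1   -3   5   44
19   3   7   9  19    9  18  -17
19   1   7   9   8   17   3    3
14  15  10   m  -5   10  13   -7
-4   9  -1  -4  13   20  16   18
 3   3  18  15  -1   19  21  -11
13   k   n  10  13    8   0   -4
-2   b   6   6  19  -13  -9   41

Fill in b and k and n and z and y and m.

Rows 2 and 3 both sum to 67, so that's the common total.
The known cells in row 8 total 48, leaving 67 − 48 = 19 for the blank.
The known cells in column 2 total 47, leaving 67 − 47 = 20 for the blank.
The known cells in row 7 total 60, leaving 67 − 60 = 7 for the blank.
The known cells in column 3 total 54, leaving 67 − 54 = 13 for the blank.
The known cells in row 1 total 62, leaving 67 − 62 = 5 for the blank.
The known cells in row 4 total 50, leaving 67 − 50 = 17 for the blank.

b = 19, k = 20, n = 7, z = 13, y = 5, m = 17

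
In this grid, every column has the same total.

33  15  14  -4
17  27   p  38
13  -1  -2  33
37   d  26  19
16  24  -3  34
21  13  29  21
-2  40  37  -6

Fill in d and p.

d = 17, p = 34

Columns 1 and 4 both add up to 135, so every column sums to 135.
Column 2: 15 + 27 − 1 + 24 + 13 + 40 = 118, so the missing entry is 135 − 118 = 17.
Column 3: 14 − 2 + 26 − 3 + 29 + 37 = 101, so the missing entry is 135 − 101 = 34.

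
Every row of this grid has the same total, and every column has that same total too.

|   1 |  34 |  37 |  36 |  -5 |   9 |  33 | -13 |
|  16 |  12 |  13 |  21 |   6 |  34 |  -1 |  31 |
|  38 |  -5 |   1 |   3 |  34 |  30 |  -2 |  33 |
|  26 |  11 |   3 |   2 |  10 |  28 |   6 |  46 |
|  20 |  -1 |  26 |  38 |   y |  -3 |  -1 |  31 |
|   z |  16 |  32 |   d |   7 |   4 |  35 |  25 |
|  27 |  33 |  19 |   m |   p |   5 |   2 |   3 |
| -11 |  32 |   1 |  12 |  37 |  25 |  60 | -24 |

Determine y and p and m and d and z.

y = 22, p = 21, m = 22, d = -2, z = 15

Rows 1 and 2 both sum to 132, so that's the common total.
Row 5 has 20 − 1 + 26 + 38 − 3 − 1 + 31 = 110; the blank must be 132 − 110 = 22.
Column 5 has -5 + 6 + 34 + 10 + 22 + 7 + 37 = 111; the blank must be 132 − 111 = 21.
Column 1 has 1 + 16 + 38 + 26 + 20 + 27 − 11 = 117; the blank must be 132 − 117 = 15.
Row 6 has 15 + 16 + 32 + 7 + 4 + 35 + 25 = 134; the blank must be 132 − 134 = -2.
Row 7 has 27 + 33 + 19 + 21 + 5 + 2 + 3 = 110; the blank must be 132 − 110 = 22.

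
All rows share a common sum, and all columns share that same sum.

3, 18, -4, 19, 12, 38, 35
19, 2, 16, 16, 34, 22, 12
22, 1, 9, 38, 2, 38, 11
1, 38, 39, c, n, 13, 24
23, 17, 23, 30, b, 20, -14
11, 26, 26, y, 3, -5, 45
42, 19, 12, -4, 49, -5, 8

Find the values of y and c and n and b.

Rows 1 and 2 both sum to 121, so that's the common total.
Row 6: 11 + 26 + 26 + 3 − 5 + 45 = 106, so its missing entry is 121 − 106 = 15.
Column 4: 19 + 16 + 38 + 30 + 15 − 4 = 114, so its missing entry is 121 − 114 = 7.
Row 4: 1 + 38 + 39 + 7 + 13 + 24 = 122, so its missing entry is 121 − 122 = -1.
Row 5: 23 + 17 + 23 + 30 + 20 − 14 = 99, so its missing entry is 121 − 99 = 22.

y = 15, c = 7, n = -1, b = 22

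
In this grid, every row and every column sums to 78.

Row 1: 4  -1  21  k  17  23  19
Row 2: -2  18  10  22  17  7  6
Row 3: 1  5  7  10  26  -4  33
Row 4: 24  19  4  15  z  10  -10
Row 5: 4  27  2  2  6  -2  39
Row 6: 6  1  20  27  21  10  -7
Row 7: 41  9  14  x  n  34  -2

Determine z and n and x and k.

Row 4 has 24 + 19 + 4 + 15 + 10 − 10 = 62; the blank must be 78 − 62 = 16.
Column 5 has 17 + 17 + 26 + 16 + 6 + 21 = 103; the blank must be 78 − 103 = -25.
Row 7 has 41 + 9 + 14 − 25 + 34 − 2 = 71; the blank must be 78 − 71 = 7.
Row 1 has 4 − 1 + 21 + 17 + 23 + 19 = 83; the blank must be 78 − 83 = -5.

z = 16, n = -25, x = 7, k = -5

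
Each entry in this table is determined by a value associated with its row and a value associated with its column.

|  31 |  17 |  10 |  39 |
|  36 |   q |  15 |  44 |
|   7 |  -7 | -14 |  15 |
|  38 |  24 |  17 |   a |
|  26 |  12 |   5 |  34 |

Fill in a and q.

The difference between any two rows is the same in every column — this is an addition table with the headers hidden.
Row 4 minus row 1 is 38 − 31 = 7, so its entry in column 4 is 39 + 7 = 46.
Row 2 minus row 1 is 36 − 31 = 5, so its entry in column 2 is 17 + 5 = 22.

a = 46, q = 22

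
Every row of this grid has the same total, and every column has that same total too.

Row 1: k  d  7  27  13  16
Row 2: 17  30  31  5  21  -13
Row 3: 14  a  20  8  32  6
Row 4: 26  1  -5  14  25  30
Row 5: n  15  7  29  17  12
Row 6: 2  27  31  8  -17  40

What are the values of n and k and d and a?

Rows 2 and 4 both sum to 91, so that's the common total.
Row 5: 15 + 7 + 29 + 17 + 12 = 80, so its missing entry is 91 − 80 = 11.
Row 3: 14 + 20 + 8 + 32 + 6 = 80, so its missing entry is 91 − 80 = 11.
Column 2: 30 + 11 + 1 + 15 + 27 = 84, so its missing entry is 91 − 84 = 7.
Row 1: 7 + 7 + 27 + 13 + 16 = 70, so its missing entry is 91 − 70 = 21.

n = 11, k = 21, d = 7, a = 11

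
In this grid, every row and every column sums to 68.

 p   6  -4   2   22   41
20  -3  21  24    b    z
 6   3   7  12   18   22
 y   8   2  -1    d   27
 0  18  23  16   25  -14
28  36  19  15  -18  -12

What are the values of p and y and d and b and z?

p = 1, y = 13, d = 19, b = 2, z = 4

Column 6: 41 + 22 + 27 − 14 − 12 = 64, so its missing entry is 68 − 64 = 4.
Row 1: 6 − 4 + 2 + 22 + 41 = 67, so its missing entry is 68 − 67 = 1.
Row 2: 20 − 3 + 21 + 24 + 4 = 66, so its missing entry is 68 − 66 = 2.
Column 5: 22 + 2 + 18 + 25 − 18 = 49, so its missing entry is 68 − 49 = 19.
Row 4: 8 + 2 − 1 + 19 + 27 = 55, so its missing entry is 68 − 55 = 13.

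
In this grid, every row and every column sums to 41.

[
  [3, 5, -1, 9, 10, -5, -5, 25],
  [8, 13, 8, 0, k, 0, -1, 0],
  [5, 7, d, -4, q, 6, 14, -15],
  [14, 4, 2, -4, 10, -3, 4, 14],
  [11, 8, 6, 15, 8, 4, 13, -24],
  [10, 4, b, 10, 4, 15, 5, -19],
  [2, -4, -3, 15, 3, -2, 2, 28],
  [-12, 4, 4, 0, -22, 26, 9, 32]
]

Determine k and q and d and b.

k = 13, q = 15, d = 13, b = 12

Row 6: 10 + 4 + 10 + 4 + 15 + 5 − 19 = 29, so its missing entry is 41 − 29 = 12.
Row 2: 8 + 13 + 8 + 0 + 0 − 1 + 0 = 28, so its missing entry is 41 − 28 = 13.
Column 5: 10 + 13 + 10 + 8 + 4 + 3 − 22 = 26, so its missing entry is 41 − 26 = 15.
Row 3: 5 + 7 − 4 + 15 + 6 + 14 − 15 = 28, so its missing entry is 41 − 28 = 13.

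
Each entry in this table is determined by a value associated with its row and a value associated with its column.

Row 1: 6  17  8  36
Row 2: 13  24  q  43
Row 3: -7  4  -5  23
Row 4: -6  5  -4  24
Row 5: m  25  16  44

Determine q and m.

The difference between any two rows is the same in every column — this is an addition table with the headers hidden.
Row 2 minus row 1 is 43 − 36 = 7, so its entry in column 3 is 8 + 7 = 15.
Row 5 minus row 1 is 44 − 36 = 8, so its entry in column 1 is 6 + 8 = 14.

q = 15, m = 14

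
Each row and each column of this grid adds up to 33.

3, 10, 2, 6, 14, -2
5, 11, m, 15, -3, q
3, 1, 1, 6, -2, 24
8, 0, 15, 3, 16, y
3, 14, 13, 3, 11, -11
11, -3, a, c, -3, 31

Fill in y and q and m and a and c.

Column 4: 6 + 15 + 6 + 3 + 3 = 33, so its missing entry is 33 − 33 = 0.
Row 4: 8 + 0 + 15 + 3 + 16 = 42, so its missing entry is 33 − 42 = -9.
Column 6: -2 + 24 − 9 − 11 + 31 = 33, so its missing entry is 33 − 33 = 0.
Row 2: 5 + 11 + 15 − 3 + 0 = 28, so its missing entry is 33 − 28 = 5.
Row 6: 11 − 3 + 0 − 3 + 31 = 36, so its missing entry is 33 − 36 = -3.

y = -9, q = 0, m = 5, a = -3, c = 0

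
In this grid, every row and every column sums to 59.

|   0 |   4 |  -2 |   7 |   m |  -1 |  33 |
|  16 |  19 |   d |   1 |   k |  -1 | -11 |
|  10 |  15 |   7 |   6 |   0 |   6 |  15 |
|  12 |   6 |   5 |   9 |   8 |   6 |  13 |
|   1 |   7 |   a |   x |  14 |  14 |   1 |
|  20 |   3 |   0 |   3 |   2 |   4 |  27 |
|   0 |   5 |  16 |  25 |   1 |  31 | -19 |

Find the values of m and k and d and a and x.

m = 18, k = 16, d = 19, a = 14, x = 8

Row 1: 0 + 4 − 2 + 7 − 1 + 33 = 41, so its missing entry is 59 − 41 = 18.
Column 4: 7 + 1 + 6 + 9 + 3 + 25 = 51, so its missing entry is 59 − 51 = 8.
Row 5: 1 + 7 + 8 + 14 + 14 + 1 = 45, so its missing entry is 59 − 45 = 14.
Column 3: -2 + 7 + 5 + 14 + 0 + 16 = 40, so its missing entry is 59 − 40 = 19.
Row 2: 16 + 19 + 19 + 1 − 1 − 11 = 43, so its missing entry is 59 − 43 = 16.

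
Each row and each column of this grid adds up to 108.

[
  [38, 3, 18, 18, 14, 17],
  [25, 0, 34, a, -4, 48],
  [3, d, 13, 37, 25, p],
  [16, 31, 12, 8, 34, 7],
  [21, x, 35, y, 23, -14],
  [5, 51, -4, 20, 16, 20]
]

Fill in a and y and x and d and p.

a = 5, y = 20, x = 23, d = 0, p = 30

Column 6 has 17 + 48 + 7 − 14 + 20 = 78; the blank must be 108 − 78 = 30.
Row 3 has 3 + 13 + 37 + 25 + 30 = 108; the blank must be 108 − 108 = 0.
Column 2 has 3 + 0 + 0 + 31 + 51 = 85; the blank must be 108 − 85 = 23.
Row 5 has 21 + 23 + 35 + 23 − 14 = 88; the blank must be 108 − 88 = 20.
Row 2 has 25 + 0 + 34 − 4 + 48 = 103; the blank must be 108 − 103 = 5.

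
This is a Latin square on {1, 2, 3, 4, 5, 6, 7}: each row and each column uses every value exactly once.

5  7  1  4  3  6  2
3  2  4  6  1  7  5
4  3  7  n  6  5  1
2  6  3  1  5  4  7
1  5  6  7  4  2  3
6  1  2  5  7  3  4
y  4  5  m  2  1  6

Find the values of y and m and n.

y = 7, m = 3, n = 2

Cell (3,4): row 3 already has {1, 3, 4, 5, 6, 7} → 2.
Cell (7,4): column 4 already has {1, 2, 4, 5, 6, 7} → 3.
At (row 7, col 1): row 7 already has {1, 2, 3, 4, 5, 6}, so the value is 7.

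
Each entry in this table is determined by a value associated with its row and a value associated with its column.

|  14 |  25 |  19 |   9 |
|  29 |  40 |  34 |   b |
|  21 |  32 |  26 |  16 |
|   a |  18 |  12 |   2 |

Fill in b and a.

b = 24, a = 7

The difference between any two rows is the same in every column — this is an addition table with the headers hidden.
Row 2 minus row 1 is 40 − 25 = 15, so its entry in column 4 is 9 + 15 = 24.
Row 4 minus row 1 is 18 − 25 = -7, so its entry in column 1 is 14 + (-7) = 7.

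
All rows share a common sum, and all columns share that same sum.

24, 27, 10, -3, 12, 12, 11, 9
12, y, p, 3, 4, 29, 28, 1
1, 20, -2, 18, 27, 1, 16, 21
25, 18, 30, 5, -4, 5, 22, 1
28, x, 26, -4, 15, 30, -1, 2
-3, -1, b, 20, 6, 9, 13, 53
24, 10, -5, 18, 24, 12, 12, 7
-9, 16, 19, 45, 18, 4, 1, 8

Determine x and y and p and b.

x = 6, y = 6, p = 19, b = 5

Rows 1 and 3 both sum to 102, so that's the common total.
Row 5: 28 + 26 − 4 + 15 + 30 − 1 + 2 = 96, so its missing entry is 102 − 96 = 6.
Column 2: 27 + 20 + 18 + 6 − 1 + 10 + 16 = 96, so its missing entry is 102 − 96 = 6.
Row 2: 12 + 6 + 3 + 4 + 29 + 28 + 1 = 83, so its missing entry is 102 − 83 = 19.
Row 6: -3 − 1 + 20 + 6 + 9 + 13 + 53 = 97, so its missing entry is 102 − 97 = 5.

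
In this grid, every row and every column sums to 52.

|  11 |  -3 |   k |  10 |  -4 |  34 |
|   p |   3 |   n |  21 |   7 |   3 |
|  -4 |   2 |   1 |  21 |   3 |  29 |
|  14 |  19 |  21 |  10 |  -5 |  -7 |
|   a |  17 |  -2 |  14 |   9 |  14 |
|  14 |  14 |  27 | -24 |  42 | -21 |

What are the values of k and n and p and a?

k = 4, n = 1, p = 17, a = 0

The known cells in row 1 total 48, leaving 52 − 48 = 4 for the blank.
The known cells in column 3 total 51, leaving 52 − 51 = 1 for the blank.
The known cells in row 2 total 35, leaving 52 − 35 = 17 for the blank.
The known cells in row 5 total 52, leaving 52 − 52 = 0 for the blank.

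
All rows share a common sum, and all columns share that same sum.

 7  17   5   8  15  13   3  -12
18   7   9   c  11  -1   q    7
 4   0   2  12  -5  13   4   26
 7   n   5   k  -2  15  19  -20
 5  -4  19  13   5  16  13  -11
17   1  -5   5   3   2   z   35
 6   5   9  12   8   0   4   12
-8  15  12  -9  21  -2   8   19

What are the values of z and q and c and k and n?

Rows 1 and 3 both sum to 56, so that's the common total.
Column 2 has 17 + 7 + 0 − 4 + 1 + 5 + 15 = 41; the blank must be 56 − 41 = 15.
Row 4 has 7 + 15 + 5 − 2 + 15 + 19 − 20 = 39; the blank must be 56 − 39 = 17.
Row 6 has 17 + 1 − 5 + 5 + 3 + 2 + 35 = 58; the blank must be 56 − 58 = -2.
Column 7 has 3 + 4 + 19 + 13 − 2 + 4 + 8 = 49; the blank must be 56 − 49 = 7.
Row 2 has 18 + 7 + 9 + 11 − 1 + 7 + 7 = 58; the blank must be 56 − 58 = -2.

z = -2, q = 7, c = -2, k = 17, n = 15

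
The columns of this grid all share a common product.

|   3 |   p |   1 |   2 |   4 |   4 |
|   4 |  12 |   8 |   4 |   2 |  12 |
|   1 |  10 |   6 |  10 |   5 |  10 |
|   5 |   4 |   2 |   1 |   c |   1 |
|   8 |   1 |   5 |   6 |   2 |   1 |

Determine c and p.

c = 6, p = 1

Columns 4 and 6 each multiply to 480, so every column has product 480.
Column 5: 4×2×5×2 = 80, so the missing entry is 480 ÷ 80 = 6.
Column 2: 12×10×4×1 = 480, so the missing entry is 480 ÷ 480 = 1.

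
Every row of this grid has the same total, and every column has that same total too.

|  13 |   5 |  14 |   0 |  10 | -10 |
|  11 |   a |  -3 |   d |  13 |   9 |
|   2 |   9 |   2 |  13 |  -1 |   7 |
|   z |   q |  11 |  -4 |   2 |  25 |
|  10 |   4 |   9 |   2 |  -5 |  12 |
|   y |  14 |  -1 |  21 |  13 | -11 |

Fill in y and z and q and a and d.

Rows 1 and 3 both sum to 32, so that's the common total.
Row 6 has 14 − 1 + 21 + 13 − 11 = 36; the blank must be 32 − 36 = -4.
Column 1 has 13 + 11 + 2 + 10 − 4 = 32; the blank must be 32 − 32 = 0.
Row 4 has 0 + 11 − 4 + 2 + 25 = 34; the blank must be 32 − 34 = -2.
Column 2 has 5 + 9 − 2 + 4 + 14 = 30; the blank must be 32 − 30 = 2.
Row 2 has 11 + 2 − 3 + 13 + 9 = 32; the blank must be 32 − 32 = 0.

y = -4, z = 0, q = -2, a = 2, d = 0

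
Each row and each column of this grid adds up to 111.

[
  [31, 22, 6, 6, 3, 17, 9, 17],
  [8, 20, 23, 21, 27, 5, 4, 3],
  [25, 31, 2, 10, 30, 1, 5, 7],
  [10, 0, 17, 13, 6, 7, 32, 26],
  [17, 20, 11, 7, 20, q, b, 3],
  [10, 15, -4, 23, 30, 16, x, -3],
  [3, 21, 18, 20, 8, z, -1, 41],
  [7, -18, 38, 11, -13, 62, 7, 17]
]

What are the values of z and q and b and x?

Row 6 has 10 + 15 − 4 + 23 + 30 + 16 − 3 = 87; the blank must be 111 − 87 = 24.
Column 7 has 9 + 4 + 5 + 32 + 24 − 1 + 7 = 80; the blank must be 111 − 80 = 31.
Row 5 has 17 + 20 + 11 + 7 + 20 + 31 + 3 = 109; the blank must be 111 − 109 = 2.
Row 7 has 3 + 21 + 18 + 20 + 8 − 1 + 41 = 110; the blank must be 111 − 110 = 1.

z = 1, q = 2, b = 31, x = 24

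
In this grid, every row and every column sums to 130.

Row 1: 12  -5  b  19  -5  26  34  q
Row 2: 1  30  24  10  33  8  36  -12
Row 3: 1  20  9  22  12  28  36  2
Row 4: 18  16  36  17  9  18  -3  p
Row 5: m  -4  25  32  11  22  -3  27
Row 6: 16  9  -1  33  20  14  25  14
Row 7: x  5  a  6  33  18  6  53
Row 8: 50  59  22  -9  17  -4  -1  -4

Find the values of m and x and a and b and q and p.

m = 20, x = 12, a = -3, b = 18, q = 31, p = 19

Row 5 has -4 + 25 + 32 + 11 + 22 − 3 + 27 = 110; the blank must be 130 − 110 = 20.
Row 4 has 18 + 16 + 36 + 17 + 9 + 18 − 3 = 111; the blank must be 130 − 111 = 19.
Column 8 has -12 + 2 + 19 + 27 + 14 + 53 − 4 = 99; the blank must be 130 − 99 = 31.
Row 1 has 12 − 5 + 19 − 5 + 26 + 34 + 31 = 112; the blank must be 130 − 112 = 18.
Column 3 has 18 + 24 + 9 + 36 + 25 − 1 + 22 = 133; the blank must be 130 − 133 = -3.
Row 7 has 5 − 3 + 6 + 33 + 18 + 6 + 53 = 118; the blank must be 130 − 118 = 12.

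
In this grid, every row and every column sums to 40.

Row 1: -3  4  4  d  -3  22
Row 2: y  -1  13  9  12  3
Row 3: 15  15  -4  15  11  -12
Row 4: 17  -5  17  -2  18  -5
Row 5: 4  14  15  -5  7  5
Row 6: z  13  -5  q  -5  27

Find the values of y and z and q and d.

The known cells in row 2 total 36, leaving 40 − 36 = 4 for the blank.
The known cells in row 1 total 24, leaving 40 − 24 = 16 for the blank.
The known cells in column 4 total 33, leaving 40 − 33 = 7 for the blank.
The known cells in row 6 total 37, leaving 40 − 37 = 3 for the blank.

y = 4, z = 3, q = 7, d = 16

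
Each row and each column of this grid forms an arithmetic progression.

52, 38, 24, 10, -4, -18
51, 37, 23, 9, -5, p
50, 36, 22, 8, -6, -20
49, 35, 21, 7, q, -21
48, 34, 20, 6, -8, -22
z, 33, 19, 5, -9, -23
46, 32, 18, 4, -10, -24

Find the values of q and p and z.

Along each row the entries change by -14 per step; down each column they change by -1.
Row 4: from 49 at column 1, stepping by -14 to column 5 gives -7.
Row 2: from 51 at column 1, stepping by -14 to column 6 gives -19.
Row 6: from 33 at column 2, stepping by -14 to column 1 gives 47.

q = -7, p = -19, z = 47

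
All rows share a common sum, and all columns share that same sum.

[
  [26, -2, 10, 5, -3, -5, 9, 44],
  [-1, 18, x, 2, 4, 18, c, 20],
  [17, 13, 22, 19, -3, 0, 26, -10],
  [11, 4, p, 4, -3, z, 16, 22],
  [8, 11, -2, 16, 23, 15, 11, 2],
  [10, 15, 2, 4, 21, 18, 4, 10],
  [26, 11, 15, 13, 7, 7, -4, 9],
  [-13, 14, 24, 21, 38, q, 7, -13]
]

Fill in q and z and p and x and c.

q = 6, z = 25, p = 5, x = 8, c = 15

Rows 1 and 3 both sum to 84, so that's the common total.
The known cells in column 7 total 69, leaving 84 − 69 = 15 for the blank.
The known cells in row 2 total 76, leaving 84 − 76 = 8 for the blank.
The known cells in column 3 total 79, leaving 84 − 79 = 5 for the blank.
The known cells in row 8 total 78, leaving 84 − 78 = 6 for the blank.
The known cells in row 4 total 59, leaving 84 − 59 = 25 for the blank.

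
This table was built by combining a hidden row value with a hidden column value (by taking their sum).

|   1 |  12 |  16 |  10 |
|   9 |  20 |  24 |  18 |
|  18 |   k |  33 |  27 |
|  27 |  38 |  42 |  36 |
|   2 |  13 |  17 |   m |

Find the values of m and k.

The difference between any two rows is the same in every column — this is an addition table with the headers hidden.
Row 5 minus row 1 is 17 − 16 = 1, so its entry in column 4 is 10 + 1 = 11.
Row 3 minus row 1 is 33 − 16 = 17, so its entry in column 2 is 12 + 17 = 29.

m = 11, k = 29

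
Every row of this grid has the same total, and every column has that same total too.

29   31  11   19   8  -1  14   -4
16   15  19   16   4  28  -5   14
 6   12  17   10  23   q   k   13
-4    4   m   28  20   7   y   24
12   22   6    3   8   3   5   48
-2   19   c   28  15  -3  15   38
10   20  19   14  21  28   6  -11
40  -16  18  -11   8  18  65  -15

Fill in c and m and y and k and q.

c = -3, m = 20, y = 8, k = -1, q = 27

Rows 1 and 2 both sum to 107, so that's the common total.
Column 6: -1 + 28 + 7 + 3 − 3 + 28 + 18 = 80, so its missing entry is 107 − 80 = 27.
Row 3: 6 + 12 + 17 + 10 + 23 + 27 + 13 = 108, so its missing entry is 107 − 108 = -1.
Column 7: 14 − 5 − 1 + 5 + 15 + 6 + 65 = 99, so its missing entry is 107 − 99 = 8.
Row 4: -4 + 4 + 28 + 20 + 7 + 8 + 24 = 87, so its missing entry is 107 − 87 = 20.
Row 6: -2 + 19 + 28 + 15 − 3 + 15 + 38 = 110, so its missing entry is 107 − 110 = -3.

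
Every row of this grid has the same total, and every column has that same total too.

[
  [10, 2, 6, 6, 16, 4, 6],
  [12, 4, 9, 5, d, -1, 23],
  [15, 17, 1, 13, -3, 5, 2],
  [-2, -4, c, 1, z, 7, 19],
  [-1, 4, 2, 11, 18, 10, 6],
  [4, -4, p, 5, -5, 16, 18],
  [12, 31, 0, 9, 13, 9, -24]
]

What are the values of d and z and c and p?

d = -2, z = 13, c = 16, p = 16

Rows 1 and 3 both sum to 50, so that's the common total.
Row 2: 12 + 4 + 9 + 5 − 1 + 23 = 52, so its missing entry is 50 − 52 = -2.
Column 5: 16 − 2 − 3 + 18 − 5 + 13 = 37, so its missing entry is 50 − 37 = 13.
Row 4: -2 − 4 + 1 + 13 + 7 + 19 = 34, so its missing entry is 50 − 34 = 16.
Row 6: 4 − 4 + 5 − 5 + 16 + 18 = 34, so its missing entry is 50 − 34 = 16.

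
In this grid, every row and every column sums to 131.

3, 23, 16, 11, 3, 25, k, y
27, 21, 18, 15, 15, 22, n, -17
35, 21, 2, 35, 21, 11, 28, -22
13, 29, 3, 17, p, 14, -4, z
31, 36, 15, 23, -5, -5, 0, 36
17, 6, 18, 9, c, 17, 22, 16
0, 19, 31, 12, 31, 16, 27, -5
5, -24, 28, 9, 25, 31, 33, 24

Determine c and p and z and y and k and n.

c = 26, p = 15, z = 44, y = 55, k = -5, n = 30

Row 6 has 17 + 6 + 18 + 9 + 17 + 22 + 16 = 105; the blank must be 131 − 105 = 26.
Column 5 has 3 + 15 + 21 − 5 + 26 + 31 + 25 = 116; the blank must be 131 − 116 = 15.
Row 4 has 13 + 29 + 3 + 17 + 15 + 14 − 4 = 87; the blank must be 131 − 87 = 44.
Column 8 has -17 − 22 + 44 + 36 + 16 − 5 + 24 = 76; the blank must be 131 − 76 = 55.
Row 1 has 3 + 23 + 16 + 11 + 3 + 25 + 55 = 136; the blank must be 131 − 136 = -5.
Row 2 has 27 + 21 + 18 + 15 + 15 + 22 − 17 = 101; the blank must be 131 − 101 = 30.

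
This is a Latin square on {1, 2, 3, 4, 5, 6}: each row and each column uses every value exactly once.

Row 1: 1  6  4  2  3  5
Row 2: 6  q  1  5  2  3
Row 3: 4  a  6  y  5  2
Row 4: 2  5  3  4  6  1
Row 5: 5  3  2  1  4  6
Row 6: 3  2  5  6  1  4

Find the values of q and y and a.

q = 4, y = 3, a = 1

At (row 3, col 4): column 4 already has {1, 2, 4, 5, 6}, so the value is 3.
At (row 2, col 2): row 2 already has {1, 2, 3, 5, 6}, so the value is 4.
For row 3, column 2: row 3 already has {2, 3, 4, 5, 6}; that leaves 1.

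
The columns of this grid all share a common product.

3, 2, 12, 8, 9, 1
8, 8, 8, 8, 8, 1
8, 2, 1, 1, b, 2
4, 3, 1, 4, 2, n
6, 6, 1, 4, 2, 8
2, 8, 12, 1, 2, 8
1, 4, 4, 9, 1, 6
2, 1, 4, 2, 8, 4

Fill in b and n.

Columns 2 and 4 each multiply to 18432, so every column has product 18432.
Column 5: 9×8×2×2×2×1×8 = 4608, so the missing entry is 18432 ÷ 4608 = 4.
Column 6: 1×1×2×8×8×6×4 = 3072, so the missing entry is 18432 ÷ 3072 = 6.

b = 4, n = 6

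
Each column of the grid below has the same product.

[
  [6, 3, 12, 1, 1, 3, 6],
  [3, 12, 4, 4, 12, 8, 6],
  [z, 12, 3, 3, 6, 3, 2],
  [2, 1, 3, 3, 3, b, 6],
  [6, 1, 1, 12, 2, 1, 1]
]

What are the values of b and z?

Columns 2 and 7 each multiply to 432, so every column has product 432.
Column 6: 3×8×3×1 = 72, so the missing entry is 432 ÷ 72 = 6.
Column 1: 6×3×2×6 = 216, so the missing entry is 432 ÷ 216 = 2.

b = 6, z = 2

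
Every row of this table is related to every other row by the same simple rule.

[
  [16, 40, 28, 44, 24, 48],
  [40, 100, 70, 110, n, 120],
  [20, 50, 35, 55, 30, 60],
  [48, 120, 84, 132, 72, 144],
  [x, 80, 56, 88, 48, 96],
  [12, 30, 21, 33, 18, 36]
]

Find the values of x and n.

x = 32, n = 60

Each row is a constant multiple of every other row — this is a multiplication table with the headers hidden.
Row 5 is 88/44 = 2/1 times row 1, so its entry in column 1 is 16 × 2/1 = 32.
Row 2 is 110/44 = 5/2 times row 1, so its entry in column 5 is 24 × 5/2 = 60.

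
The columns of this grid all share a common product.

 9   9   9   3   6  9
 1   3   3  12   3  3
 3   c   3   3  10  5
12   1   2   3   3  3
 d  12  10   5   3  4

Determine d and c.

d = 5, c = 5

Columns 3 and 6 each multiply to 1620, so every column has product 1620.
Column 1: 9×1×3×12 = 324, so the missing entry is 1620 ÷ 324 = 5.
Column 2: 9×3×1×12 = 324, so the missing entry is 1620 ÷ 324 = 5.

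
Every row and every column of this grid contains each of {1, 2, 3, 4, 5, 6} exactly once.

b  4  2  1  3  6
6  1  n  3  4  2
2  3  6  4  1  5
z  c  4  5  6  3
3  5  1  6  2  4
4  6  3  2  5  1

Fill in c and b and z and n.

c = 2, b = 5, z = 1, n = 5

At (row 4, col 2): column 2 already has {1, 3, 4, 5, 6}, so the value is 2.
For row 2, column 3: row 2 already has {1, 2, 3, 4, 6}; that leaves 5.
Cell (4,1): row 4 already has {2, 3, 4, 5, 6} → 1.
For row 1, column 1: row 1 already has {1, 2, 3, 4, 6}; that leaves 5.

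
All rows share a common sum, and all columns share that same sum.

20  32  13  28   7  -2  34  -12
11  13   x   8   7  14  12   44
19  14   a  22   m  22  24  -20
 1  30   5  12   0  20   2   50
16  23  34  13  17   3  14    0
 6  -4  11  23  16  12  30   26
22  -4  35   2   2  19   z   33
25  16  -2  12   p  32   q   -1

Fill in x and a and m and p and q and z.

Rows 1 and 4 both sum to 120, so that's the common total.
The known cells in row 2 total 109, leaving 120 − 109 = 11 for the blank.
The known cells in column 3 total 107, leaving 120 − 107 = 13 for the blank.
The known cells in row 3 total 94, leaving 120 − 94 = 26 for the blank.
The known cells in column 5 total 75, leaving 120 − 75 = 45 for the blank.
The known cells in row 8 total 127, leaving 120 − 127 = -7 for the blank.
The known cells in row 7 total 109, leaving 120 − 109 = 11 for the blank.

x = 11, a = 13, m = 26, p = 45, q = -7, z = 11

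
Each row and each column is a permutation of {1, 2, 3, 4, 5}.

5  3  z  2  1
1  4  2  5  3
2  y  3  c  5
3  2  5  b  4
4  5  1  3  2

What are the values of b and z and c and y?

b = 1, z = 4, c = 4, y = 1

Cell (1,3): row 1 already has {1, 2, 3, 5} → 4.
At (row 4, col 4): row 4 already has {2, 3, 4, 5}, so the value is 1.
For row 3, column 4: column 4 already has {1, 2, 3, 5}; that leaves 4.
For row 3, column 2: row 3 already has {2, 3, 4, 5}; that leaves 1.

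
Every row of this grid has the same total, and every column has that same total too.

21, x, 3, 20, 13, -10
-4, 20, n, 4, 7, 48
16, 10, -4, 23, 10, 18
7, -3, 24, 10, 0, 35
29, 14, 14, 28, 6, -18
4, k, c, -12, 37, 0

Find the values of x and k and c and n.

x = 26, k = 6, c = 38, n = -2

Rows 3 and 4 both sum to 73, so that's the common total.
Row 1: 21 + 3 + 20 + 13 − 10 = 47, so its missing entry is 73 − 47 = 26.
Row 2: -4 + 20 + 4 + 7 + 48 = 75, so its missing entry is 73 − 75 = -2.
Column 2: 26 + 20 + 10 − 3 + 14 = 67, so its missing entry is 73 − 67 = 6.
Row 6: 4 + 6 − 12 + 37 + 0 = 35, so its missing entry is 73 − 35 = 38.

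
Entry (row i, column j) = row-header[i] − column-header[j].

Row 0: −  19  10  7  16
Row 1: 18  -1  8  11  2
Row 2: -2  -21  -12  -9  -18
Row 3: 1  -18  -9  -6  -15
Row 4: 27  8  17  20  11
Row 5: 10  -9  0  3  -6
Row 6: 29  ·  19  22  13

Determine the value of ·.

29 − 19 = 10.

10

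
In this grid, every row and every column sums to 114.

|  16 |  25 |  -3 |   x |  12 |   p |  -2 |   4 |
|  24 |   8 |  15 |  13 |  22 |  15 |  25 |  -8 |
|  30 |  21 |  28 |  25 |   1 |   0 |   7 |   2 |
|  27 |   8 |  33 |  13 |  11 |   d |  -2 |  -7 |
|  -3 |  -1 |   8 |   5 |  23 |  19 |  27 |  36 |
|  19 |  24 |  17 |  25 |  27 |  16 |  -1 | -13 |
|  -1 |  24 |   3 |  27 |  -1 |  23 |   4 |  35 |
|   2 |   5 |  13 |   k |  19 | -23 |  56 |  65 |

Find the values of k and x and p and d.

Row 4: 27 + 8 + 33 + 13 + 11 − 2 − 7 = 83, so its missing entry is 114 − 83 = 31.
Column 6: 15 + 0 + 31 + 19 + 16 + 23 − 23 = 81, so its missing entry is 114 − 81 = 33.
Row 1: 16 + 25 − 3 + 12 + 33 − 2 + 4 = 85, so its missing entry is 114 − 85 = 29.
Row 8: 2 + 5 + 13 + 19 − 23 + 56 + 65 = 137, so its missing entry is 114 − 137 = -23.

k = -23, x = 29, p = 33, d = 31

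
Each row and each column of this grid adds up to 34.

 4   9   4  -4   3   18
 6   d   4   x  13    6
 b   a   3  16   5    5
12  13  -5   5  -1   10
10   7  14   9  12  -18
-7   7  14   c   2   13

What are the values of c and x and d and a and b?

c = 5, x = 3, d = 2, a = -4, b = 9

Column 1: 4 + 6 + 12 + 10 − 7 = 25, so its missing entry is 34 − 25 = 9.
Row 3: 9 + 3 + 16 + 5 + 5 = 38, so its missing entry is 34 − 38 = -4.
Column 2: 9 − 4 + 13 + 7 + 7 = 32, so its missing entry is 34 − 32 = 2.
Row 6: -7 + 7 + 14 + 2 + 13 = 29, so its missing entry is 34 − 29 = 5.
Row 2: 6 + 2 + 4 + 13 + 6 = 31, so its missing entry is 34 − 31 = 3.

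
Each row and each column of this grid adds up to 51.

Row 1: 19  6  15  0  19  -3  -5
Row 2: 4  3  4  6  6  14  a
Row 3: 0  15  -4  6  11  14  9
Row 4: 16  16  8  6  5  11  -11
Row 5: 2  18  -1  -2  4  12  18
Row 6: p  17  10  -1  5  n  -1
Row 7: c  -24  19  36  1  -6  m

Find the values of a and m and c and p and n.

Column 6 has -3 + 14 + 14 + 11 + 12 − 6 = 42; the blank must be 51 − 42 = 9.
Row 6 has 17 + 10 − 1 + 5 + 9 − 1 = 39; the blank must be 51 − 39 = 12.
Column 1 has 19 + 4 + 0 + 16 + 2 + 12 = 53; the blank must be 51 − 53 = -2.
Row 7 has -2 − 24 + 19 + 36 + 1 − 6 = 24; the blank must be 51 − 24 = 27.
Row 2 has 4 + 3 + 4 + 6 + 6 + 14 = 37; the blank must be 51 − 37 = 14.

a = 14, m = 27, c = -2, p = 12, n = 9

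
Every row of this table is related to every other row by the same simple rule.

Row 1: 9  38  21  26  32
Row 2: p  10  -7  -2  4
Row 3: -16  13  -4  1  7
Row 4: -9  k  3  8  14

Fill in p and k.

The difference between any two rows is the same in every column — this is an addition table with the headers hidden.
Row 2 minus row 1 is -7 − 21 = -28, so its entry in column 1 is 9 + (-28) = -19.
Row 4 minus row 1 is 3 − 21 = -18, so its entry in column 2 is 38 + (-18) = 20.

p = -19, k = 20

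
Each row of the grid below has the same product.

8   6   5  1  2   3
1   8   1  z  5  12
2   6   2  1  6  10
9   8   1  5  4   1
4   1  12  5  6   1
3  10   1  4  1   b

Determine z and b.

z = 3, b = 12

Rows 1 and 3 each multiply to 1440, so every row has product 1440.
Row 2: 1×8×1×5×12 = 480, so the missing entry is 1440 ÷ 480 = 3.
Row 6: 3×10×1×4×1 = 120, so the missing entry is 1440 ÷ 120 = 12.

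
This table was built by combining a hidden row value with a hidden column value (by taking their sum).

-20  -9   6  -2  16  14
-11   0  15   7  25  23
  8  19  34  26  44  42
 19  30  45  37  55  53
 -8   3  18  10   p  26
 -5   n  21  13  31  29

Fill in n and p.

The difference between any two rows is the same in every column — this is an addition table with the headers hidden.
Row 6 minus row 1 is -5 − (-20) = 15, so its entry in column 2 is -9 + 15 = 6.
Row 5 minus row 1 is -8 − (-20) = 12, so its entry in column 5 is 16 + 12 = 28.

n = 6, p = 28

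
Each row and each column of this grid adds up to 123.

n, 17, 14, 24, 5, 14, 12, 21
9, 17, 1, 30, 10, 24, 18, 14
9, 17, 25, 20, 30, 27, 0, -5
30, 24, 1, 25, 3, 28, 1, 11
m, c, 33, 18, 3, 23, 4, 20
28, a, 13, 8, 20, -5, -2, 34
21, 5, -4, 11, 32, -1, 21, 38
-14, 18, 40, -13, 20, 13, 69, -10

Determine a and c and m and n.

a = 27, c = -2, m = 24, n = 16

Row 6 has 28 + 13 + 8 + 20 − 5 − 2 + 34 = 96; the blank must be 123 − 96 = 27.
Column 2 has 17 + 17 + 17 + 24 + 27 + 5 + 18 = 125; the blank must be 123 − 125 = -2.
Row 5 has -2 + 33 + 18 + 3 + 23 + 4 + 20 = 99; the blank must be 123 − 99 = 24.
Row 1 has 17 + 14 + 24 + 5 + 14 + 12 + 21 = 107; the blank must be 123 − 107 = 16.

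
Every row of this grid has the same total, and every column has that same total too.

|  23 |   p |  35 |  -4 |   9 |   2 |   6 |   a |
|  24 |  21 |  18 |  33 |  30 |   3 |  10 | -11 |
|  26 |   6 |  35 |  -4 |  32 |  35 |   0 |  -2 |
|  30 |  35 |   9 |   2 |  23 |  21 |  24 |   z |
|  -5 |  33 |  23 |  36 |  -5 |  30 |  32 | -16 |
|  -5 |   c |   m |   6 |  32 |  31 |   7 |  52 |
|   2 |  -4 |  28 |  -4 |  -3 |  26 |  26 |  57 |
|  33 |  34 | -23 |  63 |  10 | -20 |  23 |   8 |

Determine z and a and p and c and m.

Rows 2 and 3 both sum to 128, so that's the common total.
Row 4: 30 + 35 + 9 + 2 + 23 + 21 + 24 = 144, so its missing entry is 128 − 144 = -16.
Column 8: -11 − 2 − 16 − 16 + 52 + 57 + 8 = 72, so its missing entry is 128 − 72 = 56.
Row 1: 23 + 35 − 4 + 9 + 2 + 6 + 56 = 127, so its missing entry is 128 − 127 = 1.
Column 2: 1 + 21 + 6 + 35 + 33 − 4 + 34 = 126, so its missing entry is 128 − 126 = 2.
Row 6: -5 + 2 + 6 + 32 + 31 + 7 + 52 = 125, so its missing entry is 128 − 125 = 3.

z = -16, a = 56, p = 1, c = 2, m = 3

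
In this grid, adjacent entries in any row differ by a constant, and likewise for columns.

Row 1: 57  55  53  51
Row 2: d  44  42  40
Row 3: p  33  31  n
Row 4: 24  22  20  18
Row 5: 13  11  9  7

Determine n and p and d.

Along each row the entries change by -2 per step; down each column they change by -11.
Row 3: from 33 at column 2, stepping by -2 to column 4 gives 29.
Row 3: from 33 at column 2, stepping by -2 to column 1 gives 35.
Row 2: from 44 at column 2, stepping by -2 to column 1 gives 46.

n = 29, p = 35, d = 46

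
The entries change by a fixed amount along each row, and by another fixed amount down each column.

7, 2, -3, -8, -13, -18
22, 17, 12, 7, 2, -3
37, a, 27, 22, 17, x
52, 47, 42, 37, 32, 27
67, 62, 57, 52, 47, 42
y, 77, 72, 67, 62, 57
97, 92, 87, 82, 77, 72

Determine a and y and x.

Along each row the entries change by -5 per step; down each column they change by 15.
Row 3: from 37 at column 1, stepping by -5 to column 2 gives 32.
Row 6: from 77 at column 2, stepping by -5 to column 1 gives 82.
Row 3: from 37 at column 1, stepping by -5 to column 6 gives 12.

a = 32, y = 82, x = 12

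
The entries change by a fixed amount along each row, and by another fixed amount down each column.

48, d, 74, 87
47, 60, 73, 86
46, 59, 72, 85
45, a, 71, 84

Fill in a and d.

Along each row the entries change by 13 per step; down each column they change by -1.
Row 4: from 45 at column 1, stepping by 13 to column 2 gives 58.
Row 1: from 48 at column 1, stepping by 13 to column 2 gives 61.

a = 58, d = 61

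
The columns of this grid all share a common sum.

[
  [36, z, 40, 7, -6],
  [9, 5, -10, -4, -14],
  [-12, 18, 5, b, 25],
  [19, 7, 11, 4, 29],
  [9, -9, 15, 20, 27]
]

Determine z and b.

Columns 1 and 3 both add up to 61, so every column sums to 61.
Column 2: 5 + 18 + 7 − 9 = 21, so the missing entry is 61 − 21 = 40.
Column 4: 7 − 4 + 4 + 20 = 27, so the missing entry is 61 − 27 = 34.

z = 40, b = 34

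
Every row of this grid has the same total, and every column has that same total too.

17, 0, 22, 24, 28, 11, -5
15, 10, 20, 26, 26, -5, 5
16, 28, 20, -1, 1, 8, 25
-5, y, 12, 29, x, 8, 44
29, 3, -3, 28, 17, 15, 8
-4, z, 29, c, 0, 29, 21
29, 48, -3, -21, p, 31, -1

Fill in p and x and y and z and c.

Rows 1 and 2 both sum to 97, so that's the common total.
The known cells in row 7 total 83, leaving 97 − 83 = 14 for the blank.
The known cells in column 5 total 86, leaving 97 − 86 = 11 for the blank.
The known cells in row 4 total 99, leaving 97 − 99 = -2 for the blank.
The known cells in column 2 total 87, leaving 97 − 87 = 10 for the blank.
The known cells in row 6 total 85, leaving 97 − 85 = 12 for the blank.

p = 14, x = 11, y = -2, z = 10, c = 12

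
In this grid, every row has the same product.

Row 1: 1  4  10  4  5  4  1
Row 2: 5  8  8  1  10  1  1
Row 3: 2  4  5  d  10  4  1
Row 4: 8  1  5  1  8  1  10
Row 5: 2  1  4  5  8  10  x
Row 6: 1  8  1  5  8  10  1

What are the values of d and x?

d = 2, x = 1

Rows 2 and 6 each multiply to 3200, so every row has product 3200.
Row 3: 2×4×5×10×4×1 = 1600, so the missing entry is 3200 ÷ 1600 = 2.
Row 5: 2×1×4×5×8×10 = 3200, so the missing entry is 3200 ÷ 3200 = 1.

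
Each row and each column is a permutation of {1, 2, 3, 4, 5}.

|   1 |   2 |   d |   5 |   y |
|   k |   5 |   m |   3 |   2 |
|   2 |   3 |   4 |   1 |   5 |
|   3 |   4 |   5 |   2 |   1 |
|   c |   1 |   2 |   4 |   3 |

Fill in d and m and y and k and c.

At (row 5, col 1): row 5 already has {1, 2, 3, 4}, so the value is 5.
For row 1, column 5: column 5 already has {1, 2, 3, 5}; that leaves 4.
At (row 1, col 3): row 1 already has {1, 2, 4, 5}, so the value is 3.
At (row 2, col 3): column 3 already has {2, 3, 4, 5}, so the value is 1.
At (row 2, col 1): row 2 already has {1, 2, 3, 5}, so the value is 4.

d = 3, m = 1, y = 4, k = 4, c = 5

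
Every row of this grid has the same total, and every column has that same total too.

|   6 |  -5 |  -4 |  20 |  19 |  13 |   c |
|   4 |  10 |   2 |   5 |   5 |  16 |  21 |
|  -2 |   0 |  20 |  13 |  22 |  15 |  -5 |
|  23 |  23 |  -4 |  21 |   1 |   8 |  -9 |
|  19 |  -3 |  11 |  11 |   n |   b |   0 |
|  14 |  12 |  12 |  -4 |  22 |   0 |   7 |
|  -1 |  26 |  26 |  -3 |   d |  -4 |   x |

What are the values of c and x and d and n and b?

c = 14, x = 35, d = -16, n = 10, b = 15

Rows 2 and 3 both sum to 63, so that's the common total.
The known cells in row 1 total 49, leaving 63 − 49 = 14 for the blank.
The known cells in column 6 total 48, leaving 63 − 48 = 15 for the blank.
The known cells in row 5 total 53, leaving 63 − 53 = 10 for the blank.
The known cells in column 5 total 79, leaving 63 − 79 = -16 for the blank.
The known cells in row 7 total 28, leaving 63 − 28 = 35 for the blank.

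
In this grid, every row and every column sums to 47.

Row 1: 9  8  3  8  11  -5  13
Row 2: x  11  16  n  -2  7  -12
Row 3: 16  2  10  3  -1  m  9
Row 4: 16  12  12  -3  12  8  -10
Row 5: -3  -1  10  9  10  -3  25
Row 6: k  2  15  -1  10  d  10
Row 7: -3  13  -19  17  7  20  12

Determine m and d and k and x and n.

m = 8, d = 12, k = -1, x = 13, n = 14

The known cells in row 3 total 39, leaving 47 − 39 = 8 for the blank.
The known cells in column 6 total 35, leaving 47 − 35 = 12 for the blank.
The known cells in row 6 total 48, leaving 47 − 48 = -1 for the blank.
The known cells in column 1 total 34, leaving 47 − 34 = 13 for the blank.
The known cells in row 2 total 33, leaving 47 − 33 = 14 for the blank.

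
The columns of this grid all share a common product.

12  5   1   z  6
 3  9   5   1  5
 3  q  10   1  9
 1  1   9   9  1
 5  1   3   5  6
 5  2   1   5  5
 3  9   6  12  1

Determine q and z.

q = 10, z = 3

Columns 1 and 5 each multiply to 8100, so every column has product 8100.
Column 2: 5×9×1×1×2×9 = 810, so the missing entry is 8100 ÷ 810 = 10.
Column 4: 1×1×9×5×5×12 = 2700, so the missing entry is 8100 ÷ 2700 = 3.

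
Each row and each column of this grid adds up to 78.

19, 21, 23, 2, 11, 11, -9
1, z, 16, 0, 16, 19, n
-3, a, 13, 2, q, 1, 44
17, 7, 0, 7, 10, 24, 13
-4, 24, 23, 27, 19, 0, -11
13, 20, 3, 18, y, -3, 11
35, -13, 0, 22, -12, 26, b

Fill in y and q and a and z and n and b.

Row 6 has 13 + 20 + 3 + 18 − 3 + 11 = 62; the blank must be 78 − 62 = 16.
Column 5 has 11 + 16 + 10 + 19 + 16 − 12 = 60; the blank must be 78 − 60 = 18.
Row 3 has -3 + 13 + 2 + 18 + 1 + 44 = 75; the blank must be 78 − 75 = 3.
Column 2 has 21 + 3 + 7 + 24 + 20 − 13 = 62; the blank must be 78 − 62 = 16.
Row 7 has 35 − 13 + 0 + 22 − 12 + 26 = 58; the blank must be 78 − 58 = 20.
Row 2 has 1 + 16 + 16 + 0 + 16 + 19 = 68; the blank must be 78 − 68 = 10.

y = 16, q = 18, a = 3, z = 16, n = 10, b = 20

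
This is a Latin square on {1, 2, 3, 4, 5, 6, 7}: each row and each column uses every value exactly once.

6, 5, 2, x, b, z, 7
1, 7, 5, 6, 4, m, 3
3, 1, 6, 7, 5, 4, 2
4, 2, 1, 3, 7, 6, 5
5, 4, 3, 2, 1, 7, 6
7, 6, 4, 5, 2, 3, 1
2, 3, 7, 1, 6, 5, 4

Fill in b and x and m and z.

b = 3, x = 4, m = 2, z = 1

At (row 1, col 4): column 4 already has {1, 2, 3, 5, 6, 7}, so the value is 4.
For row 1, column 5: column 5 already has {1, 2, 4, 5, 6, 7}; that leaves 3.
At (row 1, col 6): row 1 already has {2, 3, 4, 5, 6, 7}, so the value is 1.
For row 2, column 6: row 2 already has {1, 3, 4, 5, 6, 7}; that leaves 2.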